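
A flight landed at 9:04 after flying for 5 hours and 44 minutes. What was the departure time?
Starting time: 9:04 = 544 total minutes past 12:00
Subtracting: 5 hours and 44 minutes = 344 minutes
544 - 344 = 200 minutes
= 3 hours and 20 minutes past 12:00 = 3:20

Final answer: 3:20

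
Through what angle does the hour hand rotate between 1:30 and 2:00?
The hour hand moves 0.5 degrees per minute.
Time elapsed: 2:00 - 1:30 = 30 minutes
Angular displacement: 30 x 0.5 = 15 degrees

Final answer: 15 degrees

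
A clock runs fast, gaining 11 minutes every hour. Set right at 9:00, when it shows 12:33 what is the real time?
For every 60 true minutes, the faulty clock advances 71 minutes, so 1 faulty-clock minute corresponds to 60/71 true minutes.
From 9:00 to 12:33 on the faulty dial is 213 minutes.
True elapsed: 213 x 60/71 = 180 minutes = 3 hours.
True time: 9:00 + 3 hours = 12:00.

Final answer: 12:00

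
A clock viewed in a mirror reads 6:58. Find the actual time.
Reflection across the vertical (12-6) axis maps a hand at angle A degrees to (360 - A) degrees, which sends a reading of T minutes past 12:00 to (720 - T) minutes past 12:00.
Mirror reads 6:58 = 418 minutes past 12:00.
Actual time: (720 - 418) mod 720 = 302 minutes = 5:02.

Final answer: 5:02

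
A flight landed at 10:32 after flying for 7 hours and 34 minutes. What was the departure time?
Starting time: 10:32 = 632 total minutes past 12:00
Subtracting: 7 hours and 34 minutes = 454 minutes
632 - 454 = 178 minutes
= 2 hours and 58 minutes past 12:00 = 2:58

Final answer: 2:58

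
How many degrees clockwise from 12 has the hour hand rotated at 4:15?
The hour hand moves 30 degrees per hour and 0.5 degrees per minute.
At 4:15: (4) x 30 + 15 x 0.5 = 120 + 7.5 = 127.5 degrees

Final answer: 127.5 degrees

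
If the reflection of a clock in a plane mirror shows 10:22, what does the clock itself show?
Reflection across the vertical (12-6) axis maps a hand at angle A degrees to (360 - A) degrees, which sends a reading of T minutes past 12:00 to (720 - T) minutes past 12:00.
Mirror reads 10:22 = 622 minutes past 12:00.
Actual time: (720 - 622) mod 720 = 98 minutes = 1:38.

Final answer: 1:38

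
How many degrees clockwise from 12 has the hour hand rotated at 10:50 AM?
The hour hand moves 30 degrees per hour and 0.5 degrees per minute.
At 10:50: (10) x 30 + 50 x 0.5 = 300 + 25 = 325 degrees

Final answer: 325 degrees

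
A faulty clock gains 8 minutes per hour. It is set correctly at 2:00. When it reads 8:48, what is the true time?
For every 60 true minutes, the faulty clock advances 68 minutes, so 1 faulty-clock minute corresponds to 60/68 true minutes.
From 2:00 to 8:48 on the faulty dial is 408 minutes.
True elapsed: 408 x 60/68 = 360 minutes = 6 hours.
True time: 2:00 + 6 hours = 8:00.

Final answer: 8:00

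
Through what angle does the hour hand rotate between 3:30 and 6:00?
The hour hand moves 0.5 degrees per minute.
Time elapsed: 6:00 - 3:30 = 150 minutes
Angular displacement: 150 x 0.5 = 75 degrees

Final answer: 75 degrees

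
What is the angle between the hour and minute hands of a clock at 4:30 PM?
Hour hand position: 4 x 30 + 30 x 0.5 = 135 degrees
Minute hand position: 30 x 6 = 180 degrees
Difference: |135 - 180| = 45 degrees
The angle between the hands is 45 degrees

Final answer: 45 degrees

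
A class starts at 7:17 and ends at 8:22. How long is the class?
From 7:17 to 8:22:
(8 x 60 + 22) - (7 x 60 + 17) = 502 - 437 = 65 minutes
= 1 hour and 5 minutes

Final answer: 1 hour and 5 minutes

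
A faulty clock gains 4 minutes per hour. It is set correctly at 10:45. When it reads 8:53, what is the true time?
For every 60 true minutes, the faulty clock advances 64 minutes, so 1 faulty-clock minute corresponds to 60/64 true minutes.
From 10:45 to 8:53 on the faulty dial is 608 minutes.
True elapsed: 608 x 60/64 = 570 minutes = 9 hours and 30 minutes.
True time: 10:45 + 9 hours and 30 minutes = 8:15.

Final answer: 8:15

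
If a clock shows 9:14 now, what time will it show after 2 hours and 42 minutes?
Starting time: 9:14
Adding 42 minutes to 14 minutes: 14 + 42 = 56 minutes
Adding 2 hours: 9 + 2 = 11
Final time: 11:56

Final answer: 11:56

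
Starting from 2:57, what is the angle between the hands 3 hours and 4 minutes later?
First find the time 3 hours and 4 minutes after 2:57.
Total minutes: 2 x 60 + 57 + 3 x 60 + 4 = 361.
361 mod 720 = 361 minutes = 6:01.
Now compute the angle at 6:01:
Hour hand: 6 x 30 + 1 x 0.5 = 180.5 degrees
Minute hand: 1 x 6 = 6 degrees
Difference: |180.5 - 6| = 174.5 degrees
The angle is 174.5 degrees

Final answer: 174.5 degrees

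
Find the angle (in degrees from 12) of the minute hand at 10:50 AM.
The minute hand moves 6 degrees per minute.
At 10:50: 50 x 6 = 300 degrees

Final answer: 300 degrees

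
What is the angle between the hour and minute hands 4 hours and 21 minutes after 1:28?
First find the time 4 hours and 21 minutes after 1:28.
Total minutes: 1 x 60 + 28 + 4 x 60 + 21 = 349.
349 mod 720 = 349 minutes = 5:49.
Now compute the angle at 5:49:
Hour hand: 5 x 30 + 49 x 0.5 = 174.5 degrees
Minute hand: 49 x 6 = 294 degrees
Difference: |174.5 - 294| = 119.5 degrees
The angle is 119.5 degrees

Final answer: 119.5 degrees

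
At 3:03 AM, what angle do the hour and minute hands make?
Hour hand position: 3 x 30 + 3 x 0.5 = 91.5 degrees
Minute hand position: 3 x 6 = 18 degrees
Difference: |91.5 - 18| = 73.5 degrees
The angle between the hands is 73.5 degrees

Final answer: 73.5 degrees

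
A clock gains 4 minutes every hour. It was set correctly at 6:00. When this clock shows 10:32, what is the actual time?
For every 60 true minutes, the faulty clock advances 64 minutes, so 1 faulty-clock minute corresponds to 60/64 true minutes.
From 6:00 to 10:32 on the faulty dial is 272 minutes.
True elapsed: 272 x 60/64 = 255 minutes = 4 hours and 15 minutes.
True time: 6:00 + 4 hours and 15 minutes = 10:15.

Final answer: 10:15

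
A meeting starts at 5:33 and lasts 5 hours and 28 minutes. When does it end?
Starting time: 5:33
Adding 28 minutes to 33 minutes: 33 + 28 = 61 minutes = 1 hour and 1 minute
Adding 5 hours: 5 + 5 + 1 (carry) = 11
Final time: 11:01

Final answer: 11:01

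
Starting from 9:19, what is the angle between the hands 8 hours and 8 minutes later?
First find the time 8 hours and 8 minutes after 9:19.
Total minutes: 9 x 60 + 19 + 8 x 60 + 8 = 1047.
1047 mod 720 = 327 minutes = 5:27.
Now compute the angle at 5:27:
Hour hand: 5 x 30 + 27 x 0.5 = 163.5 degrees
Minute hand: 27 x 6 = 162 degrees
Difference: |163.5 - 162| = 1.5 degrees
The angle is 1.5 degrees

Final answer: 1.5 degrees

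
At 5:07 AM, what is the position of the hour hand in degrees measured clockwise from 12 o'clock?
The hour hand moves 30 degrees per hour and 0.5 degrees per minute.
At 5:07: (5) x 30 + 7 x 0.5 = 150 + 3.5 = 153.5 degrees

Final answer: 153.5 degrees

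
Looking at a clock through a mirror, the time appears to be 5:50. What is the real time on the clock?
Reflection across the vertical (12-6) axis maps a hand at angle A degrees to (360 - A) degrees, which sends a reading of T minutes past 12:00 to (720 - T) minutes past 12:00.
Mirror reads 5:50 = 350 minutes past 12:00.
Actual time: (720 - 350) mod 720 = 370 minutes = 6:10.

Final answer: 6:10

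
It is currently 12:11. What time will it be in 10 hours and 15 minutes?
Starting time: 12:11
Adding 15 minutes to 11 minutes: 11 + 15 = 26 minutes
Adding 10 hours: 12 + 10 = 22 - 12 = 10
Final time: 10:26

Final answer: 10:26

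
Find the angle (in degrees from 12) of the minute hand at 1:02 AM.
The minute hand moves 6 degrees per minute.
At 1:02: 2 x 6 = 12 degrees

Final answer: 12 degrees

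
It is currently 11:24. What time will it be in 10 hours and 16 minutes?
Starting time: 11:24
Adding 16 minutes to 24 minutes: 24 + 16 = 40 minutes
Adding 10 hours: 11 + 10 = 21 - 12 = 9
Final time: 9:40

Final answer: 9:40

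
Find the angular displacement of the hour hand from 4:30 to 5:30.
The hour hand moves 0.5 degrees per minute.
Time elapsed: 5:30 - 4:30 = 60 minutes
Angular displacement: 60 x 0.5 = 30 degrees

Final answer: 30 degrees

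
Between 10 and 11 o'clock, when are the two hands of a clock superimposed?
The minute hand gains 5.5 degrees per minute on the hour hand.
At 10:00, the hour hand is at 300 degrees and the minute hand is at 0 degrees.
The gap is 300 degrees. Time to close: 300/5.5 = 60 x 10/11 = 54.55 minutes.
The hands overlap at 54.55 minutes past 10:00.

Final answer: 54.55 minutes past 10:00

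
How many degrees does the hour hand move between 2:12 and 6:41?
The hour hand moves 0.5 degrees per minute.
Time elapsed: 6:41 - 2:12 = 269 minutes
Angular displacement: 269 x 0.5 = 134.5 degrees

Final answer: 134.5 degrees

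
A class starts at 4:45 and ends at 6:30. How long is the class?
From 4:45 to 6:30:
(6 x 60 + 30) - (4 x 60 + 45) = 390 - 285 = 105 minutes
= 1 hour and 45 minutes

Final answer: 1 hour and 45 minutes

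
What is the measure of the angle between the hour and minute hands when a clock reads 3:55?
Hour hand position: 3 x 30 + 55 x 0.5 = 117.5 degrees
Minute hand position: 55 x 6 = 330 degrees
Difference: |117.5 - 330| = 212.5 degrees
Since 212.5 > 180, the smaller angle is 360 - 212.5 = 147.5 degrees

Final answer: 147.5 degrees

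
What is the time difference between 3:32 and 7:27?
From 3:32 to 7:27:
(7 x 60 + 27) - (3 x 60 + 32) = 447 - 212 = 235 minutes
= 3 hours and 55 minutes

Final answer: 3 hours and 55 minutes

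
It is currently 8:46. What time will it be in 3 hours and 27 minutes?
Starting time: 8:46
Adding 27 minutes to 46 minutes: 46 + 27 = 73 minutes = 1 hour and 13 minutes
Adding 3 hours: 8 + 3 + 1 (carry) = 12
Final time: 12:13

Final answer: 12:13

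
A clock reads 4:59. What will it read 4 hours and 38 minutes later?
Starting time: 4:59
Adding 38 minutes to 59 minutes: 59 + 38 = 97 minutes = 1 hour and 37 minutes
Adding 4 hours: 4 + 4 + 1 (carry) = 9
Final time: 9:37

Final answer: 9:37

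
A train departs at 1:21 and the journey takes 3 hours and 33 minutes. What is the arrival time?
Starting time: 1:21
Adding 33 minutes to 21 minutes: 21 + 33 = 54 minutes
Adding 3 hours: 1 + 3 = 4
Final time: 4:54

Final answer: 4:54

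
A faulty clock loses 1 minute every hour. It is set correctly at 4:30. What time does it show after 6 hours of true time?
For every 60 true minutes, the faulty clock advances 60 - 1 = 59 minutes.
True elapsed: 6 hours = 360 minutes.
Faulty clock advances: 360 x 59/60 = 354 minutes (drift: 6 minutes behind).
Shown time: 4:30 + 354 minutes = 10:24.

Final answer: 10:24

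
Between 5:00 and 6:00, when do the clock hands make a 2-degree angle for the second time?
At t minutes past 5:00, the hour hand is at 30 x 5 + 0.5t degrees and the minute hand is at 6t degrees.
The smaller angle between them is 2 degrees when |30H - 5.5t| = 2 or |30H - 5.5t| = 358.
With H = 5, solve 30 x 5 - 5.5t = +/- target for each target:
  t = (30 x 5 - 2) / 5.5 = 26.91
  t = (30 x 5 + 2) / 5.5 = 27.64
  t = (30 x 5 - 358) / 5.5 = -37.82 (outside (0, 60))
  t = (30 x 5 + 358) / 5.5 = 92.36 (outside (0, 60))
Valid solutions in (0, 60): {26.91, 27.64} minutes.
The second occurrence is t = 27.64 minutes.
The hands form a 2-degree angle at 27.64 minutes past 5:00.

Final answer: 27.64 minutes past 5:00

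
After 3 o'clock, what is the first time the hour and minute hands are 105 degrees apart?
At t minutes past 3:00, the hour hand is at 30 x 3 + 0.5t degrees and the minute hand is at 6t degrees.
The smaller angle between them is 105 degrees when |30H - 5.5t| = 105 or |30H - 5.5t| = 255.
With H = 3, solve 30 x 3 - 5.5t = +/- target for each target:
  t = (30 x 3 - 105) / 5.5 = -2.73 (outside (0, 60))
  t = (30 x 3 + 105) / 5.5 = 35.45
  t = (30 x 3 - 255) / 5.5 = -30 (outside (0, 60))
  t = (30 x 3 + 255) / 5.5 = 62.73 (outside (0, 60))
Valid solutions in (0, 60): {35.45} minutes.
The first occurrence is t = 35.45 minutes.
The hands form a 105-degree angle at 35.45 minutes past 3:00.

Final answer: 35.45 minutes past 3:00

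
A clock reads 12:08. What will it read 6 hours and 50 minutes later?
Starting time: 12:08
Adding 50 minutes to 8 minutes: 8 + 50 = 58 minutes
Adding 6 hours: 12 + 6 = 18 - 12 = 6
Final time: 6:58

Final answer: 6:58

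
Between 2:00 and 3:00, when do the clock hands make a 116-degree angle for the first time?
At t minutes past 2:00, the hour hand is at 30 x 2 + 0.5t degrees and the minute hand is at 6t degrees.
The smaller angle between them is 116 degrees when |30H - 5.5t| = 116 or |30H - 5.5t| = 244.
With H = 2, solve 30 x 2 - 5.5t = +/- target for each target:
  t = (30 x 2 - 116) / 5.5 = -10.18 (outside (0, 60))
  t = (30 x 2 + 116) / 5.5 = 32
  t = (30 x 2 - 244) / 5.5 = -33.45 (outside (0, 60))
  t = (30 x 2 + 244) / 5.5 = 55.27
Valid solutions in (0, 60): {32, 55.27} minutes.
The first occurrence is t = 32 minutes.
The hands form a 116-degree angle at 32 minutes past 2:00.

Final answer: 32 minutes past 2:00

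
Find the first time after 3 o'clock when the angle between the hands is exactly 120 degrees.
At t minutes past 3:00, the hour hand is at 30 x 3 + 0.5t degrees and the minute hand is at 6t degrees.
The smaller angle between them is 120 degrees when |30H - 5.5t| = 120 or |30H - 5.5t| = 240.
With H = 3, solve 30 x 3 - 5.5t = +/- target for each target:
  t = (30 x 3 - 120) / 5.5 = -5.45 (outside (0, 60))
  t = (30 x 3 + 120) / 5.5 = 38.18
  t = (30 x 3 - 240) / 5.5 = -27.27 (outside (0, 60))
  t = (30 x 3 + 240) / 5.5 = 60 (outside (0, 60))
Valid solutions in (0, 60): {38.18} minutes.
The first occurrence is t = 38.18 minutes.
The hands form a 120-degree angle at 38.18 minutes past 3:00.

Final answer: 38.18 minutes past 3:00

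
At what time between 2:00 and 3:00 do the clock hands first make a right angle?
At t minutes past 2:00, the hour hand is at 30 x 2 + 0.5t degrees and the minute hand is at 6t degrees.
The smaller angle between them is 90 degrees when |30H - 5.5t| = 90 or |30H - 5.5t| = 270.
With H = 2, solve 30 x 2 - 5.5t = +/- target for each target:
  t = (30 x 2 - 90) / 5.5 = -5.45 (outside (0, 60))
  t = (30 x 2 + 90) / 5.5 = 27.27
  t = (30 x 2 - 270) / 5.5 = -38.18 (outside (0, 60))
  t = (30 x 2 + 270) / 5.5 = 60 (outside (0, 60))
Valid solutions in (0, 60): {27.27} minutes.
First occurrence: t = 27.27 minutes.
The hands are at right angles at 27.27 minutes past 2:00.

Final answer: 27.27 minutes past 2:00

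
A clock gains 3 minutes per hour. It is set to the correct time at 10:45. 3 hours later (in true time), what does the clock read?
For every 60 true minutes, the faulty clock advances 60 + 3 = 63 minutes.
True elapsed: 3 hours = 180 minutes.
Faulty clock advances: 180 x 63/60 = 189 minutes (drift: 9 minutes ahead).
Shown time: 10:45 + 189 minutes = 1:54.

Final answer: 1:54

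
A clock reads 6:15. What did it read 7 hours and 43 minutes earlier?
Starting time: 6:15 = 375 total minutes past 12:00
Subtracting: 7 hours and 43 minutes = 463 minutes
375 - 463 = -88 (negative, add 12 hours = 720) = 632 minutes
= 10 hours and 32 minutes past 12:00 = 10:32

Final answer: 10:32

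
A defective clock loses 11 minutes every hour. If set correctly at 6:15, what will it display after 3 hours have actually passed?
For every 60 true minutes, the faulty clock advances 60 - 11 = 49 minutes.
True elapsed: 3 hours = 180 minutes.
Faulty clock advances: 180 x 49/60 = 147 minutes (drift: 33 minutes behind).
Shown time: 6:15 + 147 minutes = 8:42.

Final answer: 8:42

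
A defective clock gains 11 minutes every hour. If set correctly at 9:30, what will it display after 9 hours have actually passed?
For every 60 true minutes, the faulty clock advances 60 + 11 = 71 minutes.
True elapsed: 9 hours = 540 minutes.
Faulty clock advances: 540 x 71/60 = 639 minutes (drift: 99 minutes ahead).
Shown time: 9:30 + 639 minutes = 8:09.

Final answer: 8:09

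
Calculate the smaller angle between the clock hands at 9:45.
Hour hand position: 9 x 30 + 45 x 0.5 = 292.5 degrees
Minute hand position: 45 x 6 = 270 degrees
Difference: |292.5 - 270| = 22.5 degrees
The angle between the hands is 22.5 degrees

Final answer: 22.5 degrees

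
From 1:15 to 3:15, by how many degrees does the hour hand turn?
The hour hand moves 0.5 degrees per minute.
Time elapsed: 3:15 - 1:15 = 120 minutes
Angular displacement: 120 x 0.5 = 60 degrees

Final answer: 60 degrees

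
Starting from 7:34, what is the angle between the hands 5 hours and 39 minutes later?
First find the time 5 hours and 39 minutes after 7:34.
Total minutes: 7 x 60 + 34 + 5 x 60 + 39 = 793.
793 mod 720 = 73 minutes = 1:13.
Now compute the angle at 1:13:
Hour hand: 1 x 30 + 13 x 0.5 = 36.5 degrees
Minute hand: 13 x 6 = 78 degrees
Difference: |36.5 - 78| = 41.5 degrees
The angle is 41.5 degrees

Final answer: 41.5 degrees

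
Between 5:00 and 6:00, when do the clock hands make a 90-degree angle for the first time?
At t minutes past 5:00, the hour hand is at 30 x 5 + 0.5t degrees and the minute hand is at 6t degrees.
The smaller angle between them is 90 degrees when |30H - 5.5t| = 90 or |30H - 5.5t| = 270.
With H = 5, solve 30 x 5 - 5.5t = +/- target for each target:
  t = (30 x 5 - 90) / 5.5 = 10.91
  t = (30 x 5 + 90) / 5.5 = 43.64
  t = (30 x 5 - 270) / 5.5 = -21.82 (outside (0, 60))
  t = (30 x 5 + 270) / 5.5 = 76.36 (outside (0, 60))
Valid solutions in (0, 60): {10.91, 43.64} minutes.
The first occurrence is t = 10.91 minutes.
The hands form a 90-degree angle at 10.91 minutes past 5:00.

Final answer: 10.91 minutes past 5:00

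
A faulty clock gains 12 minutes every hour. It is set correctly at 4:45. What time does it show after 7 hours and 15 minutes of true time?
For every 60 true minutes, the faulty clock advances 60 + 12 = 72 minutes.
True elapsed: 7 hours and 15 minutes = 435 minutes.
Faulty clock advances: 435 x 72/60 = 522 minutes (drift: 87 minutes ahead).
Shown time: 4:45 + 522 minutes = 1:27.

Final answer: 1:27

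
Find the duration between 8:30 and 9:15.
From 8:30 to 9:15:
(9 x 60 + 15) - (8 x 60 + 30) = 555 - 510 = 45 minutes
= 45 minutes

Final answer: 45 minutes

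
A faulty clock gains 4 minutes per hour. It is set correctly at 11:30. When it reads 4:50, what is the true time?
For every 60 true minutes, the faulty clock advances 64 minutes, so 1 faulty-clock minute corresponds to 60/64 true minutes.
From 11:30 to 4:50 on the faulty dial is 320 minutes.
True elapsed: 320 x 60/64 = 300 minutes = 5 hours.
True time: 11:30 + 5 hours = 4:30.

Final answer: 4:30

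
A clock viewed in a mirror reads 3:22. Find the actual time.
Reflection across the vertical (12-6) axis maps a hand at angle A degrees to (360 - A) degrees, which sends a reading of T minutes past 12:00 to (720 - T) minutes past 12:00.
Mirror reads 3:22 = 202 minutes past 12:00.
Actual time: (720 - 202) mod 720 = 518 minutes = 8:38.

Final answer: 8:38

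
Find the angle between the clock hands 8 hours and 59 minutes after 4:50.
First find the time 8 hours and 59 minutes after 4:50.
Total minutes: 4 x 60 + 50 + 8 x 60 + 59 = 829.
829 mod 720 = 109 minutes = 1:49.
Now compute the angle at 1:49:
Hour hand: 1 x 30 + 49 x 0.5 = 54.5 degrees
Minute hand: 49 x 6 = 294 degrees
Difference: |54.5 - 294| = 239.5 degrees
Smaller angle: 360 - 239.5 = 120.5 degrees

Final answer: 120.5 degrees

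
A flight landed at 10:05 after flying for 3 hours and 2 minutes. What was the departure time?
Starting time: 10:05 = 605 total minutes past 12:00
Subtracting: 3 hours and 2 minutes = 182 minutes
605 - 182 = 423 minutes
= 7 hours and 3 minutes past 12:00 = 7:03

Final answer: 7:03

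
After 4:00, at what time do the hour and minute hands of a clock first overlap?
The minute hand gains 5.5 degrees per minute on the hour hand.
At 4:00, the hour hand is at 120 degrees and the minute hand is at 0 degrees.
The gap is 120 degrees. Time to close: 120/5.5 = 60 x 4/11 = 21.82 minutes.
The hands overlap at 21.82 minutes past 4:00.

Final answer: 21.82 minutes past 4:00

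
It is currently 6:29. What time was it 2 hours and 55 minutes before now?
Starting time: 6:29 = 389 total minutes past 12:00
Subtracting: 2 hours and 55 minutes = 175 minutes
389 - 175 = 214 minutes
= 3 hours and 34 minutes past 12:00 = 3:34

Final answer: 3:34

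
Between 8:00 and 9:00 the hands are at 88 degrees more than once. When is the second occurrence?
At t minutes past 8:00, the hour hand is at 30 x 8 + 0.5t degrees and the minute hand is at 6t degrees.
The smaller angle between them is 88 degrees when |30H - 5.5t| = 88 or |30H - 5.5t| = 272.
With H = 8, solve 30 x 8 - 5.5t = +/- target for each target:
  t = (30 x 8 - 88) / 5.5 = 27.64
  t = (30 x 8 + 88) / 5.5 = 59.64
  t = (30 x 8 - 272) / 5.5 = -5.82 (outside (0, 60))
  t = (30 x 8 + 272) / 5.5 = 93.09 (outside (0, 60))
Valid solutions in (0, 60): {27.64, 59.64} minutes.
The second occurrence is t = 59.64 minutes.
The hands form a 88-degree angle at 59.64 minutes past 8:00.

Final answer: 59.64 minutes past 8:00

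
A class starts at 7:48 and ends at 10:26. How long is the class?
From 7:48 to 10:26:
(10 x 60 + 26) - (7 x 60 + 48) = 626 - 468 = 158 minutes
= 2 hours and 38 minutes

Final answer: 2 hours and 38 minutes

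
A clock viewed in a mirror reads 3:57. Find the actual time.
Reflection across the vertical (12-6) axis maps a hand at angle A degrees to (360 - A) degrees, which sends a reading of T minutes past 12:00 to (720 - T) minutes past 12:00.
Mirror reads 3:57 = 237 minutes past 12:00.
Actual time: (720 - 237) mod 720 = 483 minutes = 8:03.

Final answer: 8:03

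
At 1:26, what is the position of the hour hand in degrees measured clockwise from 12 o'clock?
The hour hand moves 30 degrees per hour and 0.5 degrees per minute.
At 1:26: (1) x 30 + 26 x 0.5 = 30 + 13 = 43 degrees

Final answer: 43 degrees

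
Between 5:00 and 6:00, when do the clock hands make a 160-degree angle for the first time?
At t minutes past 5:00, the hour hand is at 30 x 5 + 0.5t degrees and the minute hand is at 6t degrees.
The smaller angle between them is 160 degrees when |30H - 5.5t| = 160 or |30H - 5.5t| = 200.
With H = 5, solve 30 x 5 - 5.5t = +/- target for each target:
  t = (30 x 5 - 160) / 5.5 = -1.82 (outside (0, 60))
  t = (30 x 5 + 160) / 5.5 = 56.36
  t = (30 x 5 - 200) / 5.5 = -9.09 (outside (0, 60))
  t = (30 x 5 + 200) / 5.5 = 63.64 (outside (0, 60))
Valid solutions in (0, 60): {56.36} minutes.
The first occurrence is t = 56.36 minutes.
The hands form a 160-degree angle at 56.36 minutes past 5:00.

Final answer: 56.36 minutes past 5:00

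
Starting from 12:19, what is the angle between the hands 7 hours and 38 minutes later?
First find the time 7 hours and 38 minutes after 12:19.
Total minutes: 12 x 60 + 19 + 7 x 60 + 38 = 1197.
1197 mod 720 = 477 minutes = 7:57.
Now compute the angle at 7:57:
Hour hand: 7 x 30 + 57 x 0.5 = 238.5 degrees
Minute hand: 57 x 6 = 342 degrees
Difference: |238.5 - 342| = 103.5 degrees
The angle is 103.5 degrees

Final answer: 103.5 degrees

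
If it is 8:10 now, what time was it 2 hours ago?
Starting time: 8:10 = 490 total minutes past 12:00
Subtracting: 2 hours = 120 minutes
490 - 120 = 370 minutes
= 6 hours and 10 minutes past 12:00 = 6:10

Final answer: 6:10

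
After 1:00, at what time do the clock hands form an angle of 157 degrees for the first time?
At t minutes past 1:00, the hour hand is at 30 x 1 + 0.5t degrees and the minute hand is at 6t degrees.
The smaller angle between them is 157 degrees when |30H - 5.5t| = 157 or |30H - 5.5t| = 203.
With H = 1, solve 30 x 1 - 5.5t = +/- target for each target:
  t = (30 x 1 - 157) / 5.5 = -23.09 (outside (0, 60))
  t = (30 x 1 + 157) / 5.5 = 34
  t = (30 x 1 - 203) / 5.5 = -31.45 (outside (0, 60))
  t = (30 x 1 + 203) / 5.5 = 42.36
Valid solutions in (0, 60): {34, 42.36} minutes.
The first occurrence is t = 34 minutes.
The hands form a 157-degree angle at 34 minutes past 1:00.

Final answer: 34 minutes past 1:00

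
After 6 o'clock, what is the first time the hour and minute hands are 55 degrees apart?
At t minutes past 6:00, the hour hand is at 30 x 6 + 0.5t degrees and the minute hand is at 6t degrees.
The smaller angle between them is 55 degrees when |30H - 5.5t| = 55 or |30H - 5.5t| = 305.
With H = 6, solve 30 x 6 - 5.5t = +/- target for each target:
  t = (30 x 6 - 55) / 5.5 = 22.73
  t = (30 x 6 + 55) / 5.5 = 42.73
  t = (30 x 6 - 305) / 5.5 = -22.73 (outside (0, 60))
  t = (30 x 6 + 305) / 5.5 = 88.18 (outside (0, 60))
Valid solutions in (0, 60): {22.73, 42.73} minutes.
The first occurrence is t = 22.73 minutes.
The hands form a 55-degree angle at 22.73 minutes past 6:00.

Final answer: 22.73 minutes past 6:00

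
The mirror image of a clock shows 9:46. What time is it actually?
Reflection across the vertical (12-6) axis maps a hand at angle A degrees to (360 - A) degrees, which sends a reading of T minutes past 12:00 to (720 - T) minutes past 12:00.
Mirror reads 9:46 = 586 minutes past 12:00.
Actual time: (720 - 586) mod 720 = 134 minutes = 2:14.

Final answer: 2:14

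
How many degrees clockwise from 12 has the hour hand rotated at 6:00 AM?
The hour hand moves 30 degrees per hour and 0.5 degrees per minute.
At 6:00: (6) x 30 + 0 x 0.5 = 180 + 0 = 180 degrees

Final answer: 180 degrees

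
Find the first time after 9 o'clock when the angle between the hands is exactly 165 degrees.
At t minutes past 9:00, the hour hand is at 30 x 9 + 0.5t degrees and the minute hand is at 6t degrees.
The smaller angle between them is 165 degrees when |30H - 5.5t| = 165 or |30H - 5.5t| = 195.
With H = 9, solve 30 x 9 - 5.5t = +/- target for each target:
  t = (30 x 9 - 165) / 5.5 = 19.09
  t = (30 x 9 + 165) / 5.5 = 79.09 (outside (0, 60))
  t = (30 x 9 - 195) / 5.5 = 13.64
  t = (30 x 9 + 195) / 5.5 = 84.55 (outside (0, 60))
Valid solutions in (0, 60): {13.64, 19.09} minutes.
The first occurrence is t = 13.64 minutes.
The hands form a 165-degree angle at 13.64 minutes past 9:00.

Final answer: 13.64 minutes past 9:00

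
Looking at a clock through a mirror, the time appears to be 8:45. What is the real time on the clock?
Reflection across the vertical (12-6) axis maps a hand at angle A degrees to (360 - A) degrees, which sends a reading of T minutes past 12:00 to (720 - T) minutes past 12:00.
Mirror reads 8:45 = 525 minutes past 12:00.
Actual time: (720 - 525) mod 720 = 195 minutes = 3:15.

Final answer: 3:15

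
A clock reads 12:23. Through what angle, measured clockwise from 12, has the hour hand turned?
The hour hand moves 30 degrees per hour and 0.5 degrees per minute.
At 12:23: (0) x 30 + 23 x 0.5 = 0 + 11.5 = 11.5 degrees

Final answer: 11.5 degrees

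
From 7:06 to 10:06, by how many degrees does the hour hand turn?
The hour hand moves 0.5 degrees per minute.
Time elapsed: 10:06 - 7:06 = 180 minutes
Angular displacement: 180 x 0.5 = 90 degrees

Final answer: 90 degrees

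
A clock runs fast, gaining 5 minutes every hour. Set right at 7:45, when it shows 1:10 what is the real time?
For every 60 true minutes, the faulty clock advances 65 minutes, so 1 faulty-clock minute corresponds to 60/65 true minutes.
From 7:45 to 1:10 on the faulty dial is 325 minutes.
True elapsed: 325 x 60/65 = 300 minutes = 5 hours.
True time: 7:45 + 5 hours = 12:45.

Final answer: 12:45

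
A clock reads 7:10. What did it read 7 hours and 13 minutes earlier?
Starting time: 7:10 = 430 total minutes past 12:00
Subtracting: 7 hours and 13 minutes = 433 minutes
430 - 433 = -3 (negative, add 12 hours = 720) = 717 minutes
= 11 hours and 57 minutes past 12:00 = 11:57

Final answer: 11:57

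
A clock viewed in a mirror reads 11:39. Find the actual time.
Reflection across the vertical (12-6) axis maps a hand at angle A degrees to (360 - A) degrees, which sends a reading of T minutes past 12:00 to (720 - T) minutes past 12:00.
Mirror reads 11:39 = 699 minutes past 12:00.
Actual time: (720 - 699) mod 720 = 21 minutes = 12:21.

Final answer: 12:21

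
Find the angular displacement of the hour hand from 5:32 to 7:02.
The hour hand moves 0.5 degrees per minute.
Time elapsed: 7:02 - 5:32 = 90 minutes
Angular displacement: 90 x 0.5 = 45 degrees

Final answer: 45 degrees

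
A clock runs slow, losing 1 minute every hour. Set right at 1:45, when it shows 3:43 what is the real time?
For every 60 true minutes, the faulty clock advances 59 minutes, so 1 faulty-clock minute corresponds to 60/59 true minutes.
From 1:45 to 3:43 on the faulty dial is 118 minutes.
True elapsed: 118 x 60/59 = 120 minutes = 2 hours.
True time: 1:45 + 2 hours = 3:45.

Final answer: 3:45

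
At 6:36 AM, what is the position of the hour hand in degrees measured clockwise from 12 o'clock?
The hour hand moves 30 degrees per hour and 0.5 degrees per minute.
At 6:36: (6) x 30 + 36 x 0.5 = 180 + 18 = 198 degrees

Final answer: 198 degrees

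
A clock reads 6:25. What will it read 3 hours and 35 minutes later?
Starting time: 6:25
Adding 35 minutes to 25 minutes: 25 + 35 = 60 minutes = 1 hour
Adding 3 hours: 6 + 3 + 1 (carry) = 10
Final time: 10:00

Final answer: 10:00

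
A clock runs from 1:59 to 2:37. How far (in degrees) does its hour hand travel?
The hour hand moves 0.5 degrees per minute.
Time elapsed: 2:37 - 1:59 = 38 minutes
Angular displacement: 38 x 0.5 = 19 degrees

Final answer: 19 degrees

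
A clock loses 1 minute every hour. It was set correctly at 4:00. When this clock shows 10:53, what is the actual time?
For every 60 true minutes, the faulty clock advances 59 minutes, so 1 faulty-clock minute corresponds to 60/59 true minutes.
From 4:00 to 10:53 on the faulty dial is 413 minutes.
True elapsed: 413 x 60/59 = 420 minutes = 7 hours.
True time: 4:00 + 7 hours = 11:00.

Final answer: 11:00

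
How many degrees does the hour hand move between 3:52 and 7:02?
The hour hand moves 0.5 degrees per minute.
Time elapsed: 7:02 - 3:52 = 190 minutes
Angular displacement: 190 x 0.5 = 95 degrees

Final answer: 95 degrees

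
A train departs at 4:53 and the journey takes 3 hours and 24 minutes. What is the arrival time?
Starting time: 4:53
Adding 24 minutes to 53 minutes: 53 + 24 = 77 minutes = 1 hour and 17 minutes
Adding 3 hours: 4 + 3 + 1 (carry) = 8
Final time: 8:17

Final answer: 8:17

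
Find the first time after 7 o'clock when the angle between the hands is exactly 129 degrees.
At t minutes past 7:00, the hour hand is at 30 x 7 + 0.5t degrees and the minute hand is at 6t degrees.
The smaller angle between them is 129 degrees when |30H - 5.5t| = 129 or |30H - 5.5t| = 231.
With H = 7, solve 30 x 7 - 5.5t = +/- target for each target:
  t = (30 x 7 - 129) / 5.5 = 14.73
  t = (30 x 7 + 129) / 5.5 = 61.64 (outside (0, 60))
  t = (30 x 7 - 231) / 5.5 = -3.82 (outside (0, 60))
  t = (30 x 7 + 231) / 5.5 = 80.18 (outside (0, 60))
Valid solutions in (0, 60): {14.73} minutes.
The first occurrence is t = 14.73 minutes.
The hands form a 129-degree angle at 14.73 minutes past 7:00.

Final answer: 14.73 minutes past 7:00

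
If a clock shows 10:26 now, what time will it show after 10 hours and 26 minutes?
Starting time: 10:26
Adding 26 minutes to 26 minutes: 26 + 26 = 52 minutes
Adding 10 hours: 10 + 10 = 20 - 12 = 8
Final time: 8:52

Final answer: 8:52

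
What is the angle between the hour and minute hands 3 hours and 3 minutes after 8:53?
First find the time 3 hours and 3 minutes after 8:53.
Total minutes: 8 x 60 + 53 + 3 x 60 + 3 = 716.
716 mod 720 = 716 minutes = 11:56.
Now compute the angle at 11:56:
Hour hand: 11 x 30 + 56 x 0.5 = 358 degrees
Minute hand: 56 x 6 = 336 degrees
Difference: |358 - 336| = 22 degrees
The angle is 22 degrees

Final answer: 22 degrees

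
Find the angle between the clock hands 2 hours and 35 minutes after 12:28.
First find the time 2 hours and 35 minutes after 12:28.
Total minutes: 12 x 60 + 28 + 2 x 60 + 35 = 903.
903 mod 720 = 183 minutes = 3:03.
Now compute the angle at 3:03:
Hour hand: 3 x 30 + 3 x 0.5 = 91.5 degrees
Minute hand: 3 x 6 = 18 degrees
Difference: |91.5 - 18| = 73.5 degrees
The angle is 73.5 degrees

Final answer: 73.5 degrees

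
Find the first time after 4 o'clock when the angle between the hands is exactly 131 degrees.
At t minutes past 4:00, the hour hand is at 30 x 4 + 0.5t degrees and the minute hand is at 6t degrees.
The smaller angle between them is 131 degrees when |30H - 5.5t| = 131 or |30H - 5.5t| = 229.
With H = 4, solve 30 x 4 - 5.5t = +/- target for each target:
  t = (30 x 4 - 131) / 5.5 = -2 (outside (0, 60))
  t = (30 x 4 + 131) / 5.5 = 45.64
  t = (30 x 4 - 229) / 5.5 = -19.82 (outside (0, 60))
  t = (30 x 4 + 229) / 5.5 = 63.45 (outside (0, 60))
Valid solutions in (0, 60): {45.64} minutes.
The first occurrence is t = 45.64 minutes.
The hands form a 131-degree angle at 45.64 minutes past 4:00.

Final answer: 45.64 minutes past 4:00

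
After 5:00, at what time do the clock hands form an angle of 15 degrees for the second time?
At t minutes past 5:00, the hour hand is at 30 x 5 + 0.5t degrees and the minute hand is at 6t degrees.
The smaller angle between them is 15 degrees when |30H - 5.5t| = 15 or |30H - 5.5t| = 345.
With H = 5, solve 30 x 5 - 5.5t = +/- target for each target:
  t = (30 x 5 - 15) / 5.5 = 24.55
  t = (30 x 5 + 15) / 5.5 = 30
  t = (30 x 5 - 345) / 5.5 = -35.45 (outside (0, 60))
  t = (30 x 5 + 345) / 5.5 = 90 (outside (0, 60))
Valid solutions in (0, 60): {24.55, 30} minutes.
The second occurrence is t = 30 minutes.
The hands form a 15-degree angle at 30 minutes past 5:00.

Final answer: 30 minutes past 5:00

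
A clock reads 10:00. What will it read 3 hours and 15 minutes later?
Starting time: 10:00
Adding 15 minutes to 0 minutes: 0 + 15 = 15 minutes
Adding 3 hours: 10 + 3 = 13 - 12 = 1
Final time: 1:15

Final answer: 1:15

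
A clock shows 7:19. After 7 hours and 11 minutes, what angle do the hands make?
First find the time 7 hours and 11 minutes after 7:19.
Total minutes: 7 x 60 + 19 + 7 x 60 + 11 = 870.
870 mod 720 = 150 minutes = 2:30.
Now compute the angle at 2:30:
Hour hand: 2 x 30 + 30 x 0.5 = 75 degrees
Minute hand: 30 x 6 = 180 degrees
Difference: |75 - 180| = 105 degrees
The angle is 105 degrees

Final answer: 105 degrees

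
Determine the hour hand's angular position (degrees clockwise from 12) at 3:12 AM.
The hour hand moves 30 degrees per hour and 0.5 degrees per minute.
At 3:12: (3) x 30 + 12 x 0.5 = 90 + 6 = 96 degrees

Final answer: 96 degrees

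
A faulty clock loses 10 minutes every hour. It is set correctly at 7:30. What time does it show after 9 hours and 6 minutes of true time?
For every 60 true minutes, the faulty clock advances 60 - 10 = 50 minutes.
True elapsed: 9 hours and 6 minutes = 546 minutes.
Faulty clock advances: 546 x 50/60 = 455 minutes (drift: 91 minutes behind).
Shown time: 7:30 + 455 minutes = 3:05.

Final answer: 3:05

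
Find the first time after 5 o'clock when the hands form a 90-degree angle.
At t minutes past 5:00, the hour hand is at 30 x 5 + 0.5t degrees and the minute hand is at 6t degrees.
The smaller angle between them is 90 degrees when |30H - 5.5t| = 90 or |30H - 5.5t| = 270.
With H = 5, solve 30 x 5 - 5.5t = +/- target for each target:
  t = (30 x 5 - 90) / 5.5 = 10.91
  t = (30 x 5 + 90) / 5.5 = 43.64
  t = (30 x 5 - 270) / 5.5 = -21.82 (outside (0, 60))
  t = (30 x 5 + 270) / 5.5 = 76.36 (outside (0, 60))
Valid solutions in (0, 60): {10.91, 43.64} minutes.
First occurrence: t = 10.91 minutes.
The hands are at right angles at 10.91 minutes past 5:00.

Final answer: 10.91 minutes past 5:00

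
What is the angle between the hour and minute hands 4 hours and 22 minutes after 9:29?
First find the time 4 hours and 22 minutes after 9:29.
Total minutes: 9 x 60 + 29 + 4 x 60 + 22 = 831.
831 mod 720 = 111 minutes = 1:51.
Now compute the angle at 1:51:
Hour hand: 1 x 30 + 51 x 0.5 = 55.5 degrees
Minute hand: 51 x 6 = 306 degrees
Difference: |55.5 - 306| = 250.5 degrees
Smaller angle: 360 - 250.5 = 109.5 degrees

Final answer: 109.5 degrees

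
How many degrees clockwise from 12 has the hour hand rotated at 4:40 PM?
The hour hand moves 30 degrees per hour and 0.5 degrees per minute.
At 4:40: (4) x 30 + 40 x 0.5 = 120 + 20 = 140 degrees

Final answer: 140 degrees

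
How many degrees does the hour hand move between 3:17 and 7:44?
The hour hand moves 0.5 degrees per minute.
Time elapsed: 7:44 - 3:17 = 267 minutes
Angular displacement: 267 x 0.5 = 133.5 degrees

Final answer: 133.5 degrees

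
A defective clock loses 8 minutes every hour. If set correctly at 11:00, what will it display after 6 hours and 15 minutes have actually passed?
For every 60 true minutes, the faulty clock advances 60 - 8 = 52 minutes.
True elapsed: 6 hours and 15 minutes = 375 minutes.
Faulty clock advances: 375 x 52/60 = 325 minutes (drift: 50 minutes behind).
Shown time: 11:00 + 325 minutes = 4:25.

Final answer: 4:25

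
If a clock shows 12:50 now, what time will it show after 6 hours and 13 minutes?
Starting time: 12:50
Adding 13 minutes to 50 minutes: 50 + 13 = 63 minutes = 1 hour and 3 minutes
Adding 6 hours: 12 + 6 + 1 (carry) = 19 - 12 = 7
Final time: 7:03

Final answer: 7:03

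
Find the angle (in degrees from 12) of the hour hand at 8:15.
The hour hand moves 30 degrees per hour and 0.5 degrees per minute.
At 8:15: (8) x 30 + 15 x 0.5 = 240 + 7.5 = 247.5 degrees

Final answer: 247.5 degrees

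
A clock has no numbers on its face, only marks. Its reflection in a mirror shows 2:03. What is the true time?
Reflection across the vertical (12-6) axis maps a hand at angle A degrees to (360 - A) degrees, which sends a reading of T minutes past 12:00 to (720 - T) minutes past 12:00.
Mirror reads 2:03 = 123 minutes past 12:00.
Actual time: (720 - 123) mod 720 = 597 minutes = 9:57.

Final answer: 9:57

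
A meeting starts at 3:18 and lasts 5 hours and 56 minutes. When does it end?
Starting time: 3:18
Adding 56 minutes to 18 minutes: 18 + 56 = 74 minutes = 1 hour and 14 minutes
Adding 5 hours: 3 + 5 + 1 (carry) = 9
Final time: 9:14

Final answer: 9:14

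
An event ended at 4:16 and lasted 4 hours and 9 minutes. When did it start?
Starting time: 4:16 = 256 total minutes past 12:00
Subtracting: 4 hours and 9 minutes = 249 minutes
256 - 249 = 7 minutes
= 7 minutes past 12:00 = 12:07

Final answer: 12:07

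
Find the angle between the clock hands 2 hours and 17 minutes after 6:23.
First find the time 2 hours and 17 minutes after 6:23.
Total minutes: 6 x 60 + 23 + 2 x 60 + 17 = 520.
520 mod 720 = 520 minutes = 8:40.
Now compute the angle at 8:40:
Hour hand: 8 x 30 + 40 x 0.5 = 260 degrees
Minute hand: 40 x 6 = 240 degrees
Difference: |260 - 240| = 20 degrees
The angle is 20 degrees

Final answer: 20 degrees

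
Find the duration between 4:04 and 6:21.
From 4:04 to 6:21:
(6 x 60 + 21) - (4 x 60 + 4) = 381 - 244 = 137 minutes
= 2 hours and 17 minutes

Final answer: 2 hours and 17 minutes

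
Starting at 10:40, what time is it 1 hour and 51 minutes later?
Starting time: 10:40
Adding 51 minutes to 40 minutes: 40 + 51 = 91 minutes = 1 hour and 31 minutes
Adding 1 hour: 10 + 1 + 1 (carry) = 12
Final time: 12:31

Final answer: 12:31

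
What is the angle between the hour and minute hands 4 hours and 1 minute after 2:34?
First find the time 4 hours and 1 minute after 2:34.
Total minutes: 2 x 60 + 34 + 4 x 60 + 1 = 395.
395 mod 720 = 395 minutes = 6:35.
Now compute the angle at 6:35:
Hour hand: 6 x 30 + 35 x 0.5 = 197.5 degrees
Minute hand: 35 x 6 = 210 degrees
Difference: |197.5 - 210| = 12.5 degrees
The angle is 12.5 degrees

Final answer: 12.5 degrees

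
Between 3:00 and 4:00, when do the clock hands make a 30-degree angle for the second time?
At t minutes past 3:00, the hour hand is at 30 x 3 + 0.5t degrees and the minute hand is at 6t degrees.
The smaller angle between them is 30 degrees when |30H - 5.5t| = 30 or |30H - 5.5t| = 330.
With H = 3, solve 30 x 3 - 5.5t = +/- target for each target:
  t = (30 x 3 - 30) / 5.5 = 10.91
  t = (30 x 3 + 30) / 5.5 = 21.82
  t = (30 x 3 - 330) / 5.5 = -43.64 (outside (0, 60))
  t = (30 x 3 + 330) / 5.5 = 76.36 (outside (0, 60))
Valid solutions in (0, 60): {10.91, 21.82} minutes.
The second occurrence is t = 21.82 minutes.
The hands form a 30-degree angle at 21.82 minutes past 3:00.

Final answer: 21.82 minutes past 3:00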